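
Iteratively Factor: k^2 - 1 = (k - 1)*(k + 1)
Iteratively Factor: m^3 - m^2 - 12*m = (m + 3)*(m^2 - 4*m) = m*(m + 3)*(m - 4)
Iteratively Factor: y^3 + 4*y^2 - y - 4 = (y + 1)*(y^2 + 3*y - 4) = (y - 1)*(y + 1)*(y + 4)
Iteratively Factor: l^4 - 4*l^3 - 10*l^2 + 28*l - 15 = (l - 1)*(l^3 - 3*l^2 - 13*l + 15) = (l - 1)^2*(l^2 - 2*l - 15) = (l - 1)^2*(l + 3)*(l - 5)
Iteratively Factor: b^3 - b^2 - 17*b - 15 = (b - 5)*(b^2 + 4*b + 3) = (b - 5)*(b + 3)*(b + 1)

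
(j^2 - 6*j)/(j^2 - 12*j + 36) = j/(j - 6)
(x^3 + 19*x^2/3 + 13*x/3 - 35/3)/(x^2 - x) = x + 22/3 + 35/(3*x)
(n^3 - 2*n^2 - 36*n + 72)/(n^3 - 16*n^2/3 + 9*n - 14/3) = 3*(n^2 - 36)/(3*n^2 - 10*n + 7)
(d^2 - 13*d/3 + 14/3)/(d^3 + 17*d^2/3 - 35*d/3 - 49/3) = (d - 2)/(d^2 + 8*d + 7)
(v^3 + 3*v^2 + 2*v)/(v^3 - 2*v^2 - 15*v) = (v^2 + 3*v + 2)/(v^2 - 2*v - 15)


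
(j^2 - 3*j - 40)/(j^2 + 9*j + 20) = (j - 8)/(j + 4)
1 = 1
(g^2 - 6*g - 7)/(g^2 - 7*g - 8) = (g - 7)/(g - 8)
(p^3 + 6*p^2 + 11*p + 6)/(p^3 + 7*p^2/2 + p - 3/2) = 2*(p + 2)/(2*p - 1)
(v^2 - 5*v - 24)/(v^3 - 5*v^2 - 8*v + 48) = (v - 8)/(v^2 - 8*v + 16)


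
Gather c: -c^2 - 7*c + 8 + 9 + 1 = -c^2 - 7*c + 18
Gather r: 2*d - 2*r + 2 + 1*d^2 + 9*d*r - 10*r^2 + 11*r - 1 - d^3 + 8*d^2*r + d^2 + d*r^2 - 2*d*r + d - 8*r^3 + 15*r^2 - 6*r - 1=-d^3 + 2*d^2 + 3*d - 8*r^3 + r^2*(d + 5) + r*(8*d^2 + 7*d + 3)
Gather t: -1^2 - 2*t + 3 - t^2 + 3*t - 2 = -t^2 + t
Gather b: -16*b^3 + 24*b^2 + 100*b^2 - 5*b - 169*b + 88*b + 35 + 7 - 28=-16*b^3 + 124*b^2 - 86*b + 14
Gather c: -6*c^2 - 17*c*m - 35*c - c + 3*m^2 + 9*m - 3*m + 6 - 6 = -6*c^2 + c*(-17*m - 36) + 3*m^2 + 6*m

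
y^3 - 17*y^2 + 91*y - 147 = (y - 7)^2*(y - 3)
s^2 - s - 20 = (s - 5)*(s + 4)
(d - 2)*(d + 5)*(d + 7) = d^3 + 10*d^2 + 11*d - 70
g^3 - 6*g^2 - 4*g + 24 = (g - 6)*(g - 2)*(g + 2)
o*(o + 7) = o^2 + 7*o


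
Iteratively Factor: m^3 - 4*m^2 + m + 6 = (m - 3)*(m^2 - m - 2) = (m - 3)*(m - 2)*(m + 1)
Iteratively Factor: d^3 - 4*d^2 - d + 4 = (d + 1)*(d^2 - 5*d + 4) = (d - 1)*(d + 1)*(d - 4)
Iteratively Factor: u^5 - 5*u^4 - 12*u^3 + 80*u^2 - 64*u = (u - 1)*(u^4 - 4*u^3 - 16*u^2 + 64*u) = (u - 1)*(u + 4)*(u^3 - 8*u^2 + 16*u) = (u - 4)*(u - 1)*(u + 4)*(u^2 - 4*u) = u*(u - 4)*(u - 1)*(u + 4)*(u - 4)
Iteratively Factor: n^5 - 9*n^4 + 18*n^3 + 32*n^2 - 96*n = (n - 3)*(n^4 - 6*n^3 + 32*n) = (n - 4)*(n - 3)*(n^3 - 2*n^2 - 8*n) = n*(n - 4)*(n - 3)*(n^2 - 2*n - 8) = n*(n - 4)^2*(n - 3)*(n + 2)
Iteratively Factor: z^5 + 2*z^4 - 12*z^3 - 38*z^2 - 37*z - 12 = (z + 1)*(z^4 + z^3 - 13*z^2 - 25*z - 12) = (z + 1)^2*(z^3 - 13*z - 12) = (z + 1)^3*(z^2 - z - 12) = (z - 4)*(z + 1)^3*(z + 3)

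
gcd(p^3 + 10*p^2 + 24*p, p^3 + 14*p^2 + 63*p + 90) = p + 6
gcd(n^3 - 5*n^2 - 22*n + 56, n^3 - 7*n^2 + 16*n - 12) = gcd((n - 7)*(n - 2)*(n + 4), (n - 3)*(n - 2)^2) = n - 2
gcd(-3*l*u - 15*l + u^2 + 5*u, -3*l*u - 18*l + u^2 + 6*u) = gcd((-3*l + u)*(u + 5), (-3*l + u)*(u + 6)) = -3*l + u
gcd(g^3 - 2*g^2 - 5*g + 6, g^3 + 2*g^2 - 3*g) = g - 1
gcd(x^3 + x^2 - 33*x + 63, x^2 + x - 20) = 1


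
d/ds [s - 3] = 1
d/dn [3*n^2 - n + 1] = 6*n - 1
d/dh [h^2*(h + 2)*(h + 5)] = h*(4*h^2 + 21*h + 20)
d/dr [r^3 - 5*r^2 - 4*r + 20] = 3*r^2 - 10*r - 4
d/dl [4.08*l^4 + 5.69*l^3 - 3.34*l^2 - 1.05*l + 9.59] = 16.32*l^3 + 17.07*l^2 - 6.68*l - 1.05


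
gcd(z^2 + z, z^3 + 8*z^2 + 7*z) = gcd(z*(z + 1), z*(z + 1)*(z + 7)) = z^2 + z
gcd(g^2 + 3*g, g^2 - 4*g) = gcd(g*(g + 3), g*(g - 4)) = g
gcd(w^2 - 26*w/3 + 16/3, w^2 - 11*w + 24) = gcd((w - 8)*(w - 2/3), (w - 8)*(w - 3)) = w - 8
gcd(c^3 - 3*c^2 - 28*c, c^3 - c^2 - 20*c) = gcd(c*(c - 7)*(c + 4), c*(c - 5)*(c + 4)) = c^2 + 4*c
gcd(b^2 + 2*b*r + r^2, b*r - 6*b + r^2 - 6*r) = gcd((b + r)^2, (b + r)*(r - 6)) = b + r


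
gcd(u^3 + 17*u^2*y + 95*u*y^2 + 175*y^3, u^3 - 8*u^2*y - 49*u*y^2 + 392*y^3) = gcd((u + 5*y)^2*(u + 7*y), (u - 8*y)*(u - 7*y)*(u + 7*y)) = u + 7*y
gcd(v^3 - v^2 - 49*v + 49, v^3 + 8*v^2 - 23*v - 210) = v + 7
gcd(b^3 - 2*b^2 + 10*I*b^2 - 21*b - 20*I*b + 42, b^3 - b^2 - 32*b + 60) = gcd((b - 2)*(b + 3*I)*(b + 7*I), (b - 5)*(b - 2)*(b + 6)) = b - 2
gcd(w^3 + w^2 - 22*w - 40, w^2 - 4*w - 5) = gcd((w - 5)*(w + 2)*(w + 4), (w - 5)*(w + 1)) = w - 5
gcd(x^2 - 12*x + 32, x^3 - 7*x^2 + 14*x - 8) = x - 4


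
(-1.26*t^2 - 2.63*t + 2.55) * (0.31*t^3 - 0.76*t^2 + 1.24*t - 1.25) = -0.3906*t^5 + 0.1423*t^4 + 1.2269*t^3 - 3.6242*t^2 + 6.4495*t - 3.1875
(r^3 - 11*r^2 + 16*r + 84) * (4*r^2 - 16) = 4*r^5 - 44*r^4 + 48*r^3 + 512*r^2 - 256*r - 1344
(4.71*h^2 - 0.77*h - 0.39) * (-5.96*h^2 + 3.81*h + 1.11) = -28.0716*h^4 + 22.5343*h^3 + 4.6188*h^2 - 2.3406*h - 0.4329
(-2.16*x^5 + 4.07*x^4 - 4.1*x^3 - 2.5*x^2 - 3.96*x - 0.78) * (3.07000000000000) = -6.6312*x^5 + 12.4949*x^4 - 12.587*x^3 - 7.675*x^2 - 12.1572*x - 2.3946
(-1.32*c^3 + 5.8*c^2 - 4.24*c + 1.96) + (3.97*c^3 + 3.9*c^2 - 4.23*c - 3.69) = 2.65*c^3 + 9.7*c^2 - 8.47*c - 1.73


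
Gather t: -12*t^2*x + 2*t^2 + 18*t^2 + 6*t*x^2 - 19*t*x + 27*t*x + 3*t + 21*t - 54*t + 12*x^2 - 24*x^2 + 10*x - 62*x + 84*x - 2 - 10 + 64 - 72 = t^2*(20 - 12*x) + t*(6*x^2 + 8*x - 30) - 12*x^2 + 32*x - 20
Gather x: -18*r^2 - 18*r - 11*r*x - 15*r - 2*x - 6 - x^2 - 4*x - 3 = -18*r^2 - 33*r - x^2 + x*(-11*r - 6) - 9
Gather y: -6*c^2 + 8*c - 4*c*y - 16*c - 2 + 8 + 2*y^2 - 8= -6*c^2 - 4*c*y - 8*c + 2*y^2 - 2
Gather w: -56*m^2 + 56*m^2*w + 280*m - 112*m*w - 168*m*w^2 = -56*m^2 - 168*m*w^2 + 280*m + w*(56*m^2 - 112*m)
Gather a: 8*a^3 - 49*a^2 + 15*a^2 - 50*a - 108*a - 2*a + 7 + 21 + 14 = 8*a^3 - 34*a^2 - 160*a + 42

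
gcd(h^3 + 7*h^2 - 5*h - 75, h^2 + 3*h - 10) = h + 5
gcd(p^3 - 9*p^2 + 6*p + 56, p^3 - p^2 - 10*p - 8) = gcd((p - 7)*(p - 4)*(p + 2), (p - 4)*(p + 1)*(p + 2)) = p^2 - 2*p - 8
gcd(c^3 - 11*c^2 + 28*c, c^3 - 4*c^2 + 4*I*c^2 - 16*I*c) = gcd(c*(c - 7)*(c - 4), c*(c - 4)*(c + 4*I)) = c^2 - 4*c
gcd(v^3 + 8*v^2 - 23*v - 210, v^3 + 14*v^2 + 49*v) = v + 7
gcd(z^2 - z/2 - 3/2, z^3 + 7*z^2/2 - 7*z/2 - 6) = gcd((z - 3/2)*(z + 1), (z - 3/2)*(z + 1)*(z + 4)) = z^2 - z/2 - 3/2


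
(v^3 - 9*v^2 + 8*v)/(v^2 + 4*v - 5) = v*(v - 8)/(v + 5)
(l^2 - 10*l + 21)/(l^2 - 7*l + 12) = (l - 7)/(l - 4)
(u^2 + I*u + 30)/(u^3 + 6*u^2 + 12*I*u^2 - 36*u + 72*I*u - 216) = (u - 5*I)/(u^2 + 6*u*(1 + I) + 36*I)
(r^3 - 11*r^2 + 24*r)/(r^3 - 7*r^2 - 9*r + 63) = r*(r - 8)/(r^2 - 4*r - 21)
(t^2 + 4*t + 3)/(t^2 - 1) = (t + 3)/(t - 1)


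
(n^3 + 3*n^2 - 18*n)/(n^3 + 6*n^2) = (n - 3)/n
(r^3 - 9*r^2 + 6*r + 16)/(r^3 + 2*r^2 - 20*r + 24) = (r^2 - 7*r - 8)/(r^2 + 4*r - 12)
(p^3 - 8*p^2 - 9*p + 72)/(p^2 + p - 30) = (p^3 - 8*p^2 - 9*p + 72)/(p^2 + p - 30)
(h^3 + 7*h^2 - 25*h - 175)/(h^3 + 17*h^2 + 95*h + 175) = (h - 5)/(h + 5)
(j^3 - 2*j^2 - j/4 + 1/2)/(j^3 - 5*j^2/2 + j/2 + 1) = (j - 1/2)/(j - 1)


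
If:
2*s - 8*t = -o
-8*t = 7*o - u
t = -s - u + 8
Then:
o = u/3 - 64/39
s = 256/39 - 5*u/6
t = 56/39 - u/6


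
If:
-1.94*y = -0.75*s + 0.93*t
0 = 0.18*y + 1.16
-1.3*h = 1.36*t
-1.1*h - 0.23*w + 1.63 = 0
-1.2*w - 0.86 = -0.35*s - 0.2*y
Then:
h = 3.10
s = -20.34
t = -2.96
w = -7.72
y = -6.44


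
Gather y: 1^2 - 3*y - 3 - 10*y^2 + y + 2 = -10*y^2 - 2*y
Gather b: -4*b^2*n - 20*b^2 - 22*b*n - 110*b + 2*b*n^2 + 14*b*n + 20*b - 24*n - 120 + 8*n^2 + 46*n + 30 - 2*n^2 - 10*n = b^2*(-4*n - 20) + b*(2*n^2 - 8*n - 90) + 6*n^2 + 12*n - 90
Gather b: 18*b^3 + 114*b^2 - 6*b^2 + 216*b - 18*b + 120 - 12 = 18*b^3 + 108*b^2 + 198*b + 108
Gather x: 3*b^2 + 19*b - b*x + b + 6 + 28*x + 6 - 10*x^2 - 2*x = 3*b^2 + 20*b - 10*x^2 + x*(26 - b) + 12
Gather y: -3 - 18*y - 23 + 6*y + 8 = -12*y - 18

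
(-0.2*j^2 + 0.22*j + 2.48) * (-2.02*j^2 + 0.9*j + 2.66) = 0.404*j^4 - 0.6244*j^3 - 5.3436*j^2 + 2.8172*j + 6.5968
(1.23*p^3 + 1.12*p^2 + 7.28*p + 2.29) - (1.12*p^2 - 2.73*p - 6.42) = 1.23*p^3 + 10.01*p + 8.71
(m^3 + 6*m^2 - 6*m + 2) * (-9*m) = -9*m^4 - 54*m^3 + 54*m^2 - 18*m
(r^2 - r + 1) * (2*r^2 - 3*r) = 2*r^4 - 5*r^3 + 5*r^2 - 3*r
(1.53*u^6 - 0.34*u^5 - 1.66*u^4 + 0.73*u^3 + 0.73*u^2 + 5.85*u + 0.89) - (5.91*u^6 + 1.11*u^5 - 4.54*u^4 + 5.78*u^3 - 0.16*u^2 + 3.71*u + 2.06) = -4.38*u^6 - 1.45*u^5 + 2.88*u^4 - 5.05*u^3 + 0.89*u^2 + 2.14*u - 1.17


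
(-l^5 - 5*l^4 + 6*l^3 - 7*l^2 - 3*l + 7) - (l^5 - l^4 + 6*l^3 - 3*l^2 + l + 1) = -2*l^5 - 4*l^4 - 4*l^2 - 4*l + 6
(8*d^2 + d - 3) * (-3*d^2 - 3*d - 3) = -24*d^4 - 27*d^3 - 18*d^2 + 6*d + 9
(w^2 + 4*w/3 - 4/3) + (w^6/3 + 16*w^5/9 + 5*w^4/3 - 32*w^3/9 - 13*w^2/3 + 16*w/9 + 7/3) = w^6/3 + 16*w^5/9 + 5*w^4/3 - 32*w^3/9 - 10*w^2/3 + 28*w/9 + 1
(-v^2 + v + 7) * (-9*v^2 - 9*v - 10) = 9*v^4 - 62*v^2 - 73*v - 70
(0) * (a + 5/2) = 0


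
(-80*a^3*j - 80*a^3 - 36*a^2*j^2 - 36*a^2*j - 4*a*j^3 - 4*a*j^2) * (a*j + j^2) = -80*a^4*j^2 - 80*a^4*j - 116*a^3*j^3 - 116*a^3*j^2 - 40*a^2*j^4 - 40*a^2*j^3 - 4*a*j^5 - 4*a*j^4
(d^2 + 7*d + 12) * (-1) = -d^2 - 7*d - 12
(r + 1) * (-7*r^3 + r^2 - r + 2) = -7*r^4 - 6*r^3 + r + 2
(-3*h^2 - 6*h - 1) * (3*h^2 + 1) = -9*h^4 - 18*h^3 - 6*h^2 - 6*h - 1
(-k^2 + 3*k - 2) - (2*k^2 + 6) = -3*k^2 + 3*k - 8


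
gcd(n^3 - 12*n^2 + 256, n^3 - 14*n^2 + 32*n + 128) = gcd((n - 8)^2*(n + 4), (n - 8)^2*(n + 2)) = n^2 - 16*n + 64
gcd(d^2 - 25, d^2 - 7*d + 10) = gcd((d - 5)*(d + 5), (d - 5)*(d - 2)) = d - 5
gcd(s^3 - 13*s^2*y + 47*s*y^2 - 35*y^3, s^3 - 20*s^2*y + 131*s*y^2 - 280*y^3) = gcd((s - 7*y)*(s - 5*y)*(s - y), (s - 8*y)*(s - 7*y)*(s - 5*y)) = s^2 - 12*s*y + 35*y^2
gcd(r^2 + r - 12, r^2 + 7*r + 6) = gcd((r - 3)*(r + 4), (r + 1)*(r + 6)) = 1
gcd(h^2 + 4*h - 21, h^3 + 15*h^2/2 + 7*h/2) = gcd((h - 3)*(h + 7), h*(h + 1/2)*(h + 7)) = h + 7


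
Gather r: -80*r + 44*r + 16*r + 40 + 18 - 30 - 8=20 - 20*r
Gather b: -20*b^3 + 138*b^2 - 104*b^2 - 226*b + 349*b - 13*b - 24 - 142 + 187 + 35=-20*b^3 + 34*b^2 + 110*b + 56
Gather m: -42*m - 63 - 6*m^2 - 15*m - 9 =-6*m^2 - 57*m - 72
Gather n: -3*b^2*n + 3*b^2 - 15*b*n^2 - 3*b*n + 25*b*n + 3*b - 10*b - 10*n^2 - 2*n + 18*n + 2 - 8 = 3*b^2 - 7*b + n^2*(-15*b - 10) + n*(-3*b^2 + 22*b + 16) - 6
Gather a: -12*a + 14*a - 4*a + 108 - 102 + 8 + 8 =22 - 2*a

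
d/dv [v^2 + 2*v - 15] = 2*v + 2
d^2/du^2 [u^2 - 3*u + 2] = 2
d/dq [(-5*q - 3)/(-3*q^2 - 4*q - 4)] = (-15*q^2 - 18*q + 8)/(9*q^4 + 24*q^3 + 40*q^2 + 32*q + 16)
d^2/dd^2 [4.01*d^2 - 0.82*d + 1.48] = 8.02000000000000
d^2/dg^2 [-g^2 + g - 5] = -2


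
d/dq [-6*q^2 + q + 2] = 1 - 12*q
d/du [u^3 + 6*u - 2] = 3*u^2 + 6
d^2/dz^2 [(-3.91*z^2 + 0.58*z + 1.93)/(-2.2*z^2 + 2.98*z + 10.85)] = (45.65352*z^3 + 503.943*z^2 - 7.14912000000005*z + 831.679686)/(10.648*z^6 - 43.2696*z^5 - 98.93136*z^4 + 400.332008*z^3 + 487.91148*z^2 - 1052.43915*z - 1277.289125)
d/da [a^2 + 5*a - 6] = 2*a + 5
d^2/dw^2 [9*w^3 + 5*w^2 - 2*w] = 54*w + 10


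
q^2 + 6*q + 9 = (q + 3)^2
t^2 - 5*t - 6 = (t - 6)*(t + 1)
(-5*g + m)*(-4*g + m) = 20*g^2 - 9*g*m + m^2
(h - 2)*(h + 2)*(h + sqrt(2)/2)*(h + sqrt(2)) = h^4 + 3*sqrt(2)*h^3/2 - 3*h^2 - 6*sqrt(2)*h - 4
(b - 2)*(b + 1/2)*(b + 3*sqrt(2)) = b^3 - 3*b^2/2 + 3*sqrt(2)*b^2 - 9*sqrt(2)*b/2 - b - 3*sqrt(2)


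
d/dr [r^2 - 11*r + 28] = 2*r - 11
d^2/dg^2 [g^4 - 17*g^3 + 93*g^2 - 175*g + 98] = 12*g^2 - 102*g + 186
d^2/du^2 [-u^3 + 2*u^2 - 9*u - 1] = 4 - 6*u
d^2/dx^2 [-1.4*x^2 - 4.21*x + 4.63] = -2.80000000000000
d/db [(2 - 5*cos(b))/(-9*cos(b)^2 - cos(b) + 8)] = (-45*sin(b)^2 - 36*cos(b) + 83)*sin(b)/(9*cos(b)^2 + cos(b) - 8)^2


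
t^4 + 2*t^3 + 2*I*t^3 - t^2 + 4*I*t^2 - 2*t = t*(t + 2)*(t + I)^2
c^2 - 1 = (c - 1)*(c + 1)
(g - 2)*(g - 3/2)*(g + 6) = g^3 + 5*g^2/2 - 18*g + 18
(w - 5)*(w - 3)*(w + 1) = w^3 - 7*w^2 + 7*w + 15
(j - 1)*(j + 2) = j^2 + j - 2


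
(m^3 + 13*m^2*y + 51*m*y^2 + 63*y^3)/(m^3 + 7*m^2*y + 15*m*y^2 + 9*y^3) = (m + 7*y)/(m + y)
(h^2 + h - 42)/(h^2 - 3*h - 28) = (-h^2 - h + 42)/(-h^2 + 3*h + 28)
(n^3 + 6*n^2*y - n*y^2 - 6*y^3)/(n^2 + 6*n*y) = n - y^2/n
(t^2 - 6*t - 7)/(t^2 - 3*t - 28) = (t + 1)/(t + 4)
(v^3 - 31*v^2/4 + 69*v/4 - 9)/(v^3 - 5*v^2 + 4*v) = (4*v^2 - 15*v + 9)/(4*v*(v - 1))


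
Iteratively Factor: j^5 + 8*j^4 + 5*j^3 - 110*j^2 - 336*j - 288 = (j + 3)*(j^4 + 5*j^3 - 10*j^2 - 80*j - 96) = (j + 3)^2*(j^3 + 2*j^2 - 16*j - 32) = (j + 2)*(j + 3)^2*(j^2 - 16) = (j - 4)*(j + 2)*(j + 3)^2*(j + 4)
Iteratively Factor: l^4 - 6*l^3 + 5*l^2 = (l)*(l^3 - 6*l^2 + 5*l) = l*(l - 5)*(l^2 - l) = l*(l - 5)*(l - 1)*(l)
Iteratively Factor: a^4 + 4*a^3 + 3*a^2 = (a + 1)*(a^3 + 3*a^2) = (a + 1)*(a + 3)*(a^2) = a*(a + 1)*(a + 3)*(a)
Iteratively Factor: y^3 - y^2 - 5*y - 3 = (y + 1)*(y^2 - 2*y - 3) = (y - 3)*(y + 1)*(y + 1)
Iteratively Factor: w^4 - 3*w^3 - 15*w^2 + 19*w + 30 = (w - 5)*(w^3 + 2*w^2 - 5*w - 6) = (w - 5)*(w - 2)*(w^2 + 4*w + 3) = (w - 5)*(w - 2)*(w + 1)*(w + 3)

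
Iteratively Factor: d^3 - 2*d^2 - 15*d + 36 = (d + 4)*(d^2 - 6*d + 9) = (d - 3)*(d + 4)*(d - 3)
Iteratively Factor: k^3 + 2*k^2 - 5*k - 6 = (k - 2)*(k^2 + 4*k + 3) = (k - 2)*(k + 1)*(k + 3)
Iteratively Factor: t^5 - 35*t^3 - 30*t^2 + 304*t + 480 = (t - 4)*(t^4 + 4*t^3 - 19*t^2 - 106*t - 120) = (t - 4)*(t + 2)*(t^3 + 2*t^2 - 23*t - 60) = (t - 4)*(t + 2)*(t + 3)*(t^2 - t - 20) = (t - 4)*(t + 2)*(t + 3)*(t + 4)*(t - 5)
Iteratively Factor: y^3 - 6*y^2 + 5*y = (y)*(y^2 - 6*y + 5) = y*(y - 5)*(y - 1)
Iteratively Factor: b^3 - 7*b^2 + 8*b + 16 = (b - 4)*(b^2 - 3*b - 4) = (b - 4)*(b + 1)*(b - 4)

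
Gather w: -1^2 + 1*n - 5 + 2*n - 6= 3*n - 12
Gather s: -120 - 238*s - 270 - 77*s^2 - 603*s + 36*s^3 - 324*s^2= 36*s^3 - 401*s^2 - 841*s - 390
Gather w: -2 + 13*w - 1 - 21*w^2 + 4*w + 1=-21*w^2 + 17*w - 2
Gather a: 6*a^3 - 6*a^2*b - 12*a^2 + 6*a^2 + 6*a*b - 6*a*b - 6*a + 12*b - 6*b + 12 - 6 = 6*a^3 + a^2*(-6*b - 6) - 6*a + 6*b + 6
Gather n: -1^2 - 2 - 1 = -4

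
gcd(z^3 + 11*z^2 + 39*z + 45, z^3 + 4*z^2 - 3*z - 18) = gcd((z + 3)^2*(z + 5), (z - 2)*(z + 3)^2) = z^2 + 6*z + 9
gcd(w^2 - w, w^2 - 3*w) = w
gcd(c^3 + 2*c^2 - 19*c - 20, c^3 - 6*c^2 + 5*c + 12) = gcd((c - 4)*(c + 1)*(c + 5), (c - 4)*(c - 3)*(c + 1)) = c^2 - 3*c - 4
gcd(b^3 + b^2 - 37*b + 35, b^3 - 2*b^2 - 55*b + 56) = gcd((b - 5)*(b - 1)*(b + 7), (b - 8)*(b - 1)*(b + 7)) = b^2 + 6*b - 7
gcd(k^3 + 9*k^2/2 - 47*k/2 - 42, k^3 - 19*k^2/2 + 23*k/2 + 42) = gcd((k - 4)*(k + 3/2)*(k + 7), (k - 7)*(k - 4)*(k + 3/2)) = k^2 - 5*k/2 - 6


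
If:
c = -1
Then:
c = -1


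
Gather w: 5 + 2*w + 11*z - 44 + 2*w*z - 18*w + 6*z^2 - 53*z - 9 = w*(2*z - 16) + 6*z^2 - 42*z - 48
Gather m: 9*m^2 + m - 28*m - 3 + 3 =9*m^2 - 27*m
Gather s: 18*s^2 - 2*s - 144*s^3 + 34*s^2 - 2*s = -144*s^3 + 52*s^2 - 4*s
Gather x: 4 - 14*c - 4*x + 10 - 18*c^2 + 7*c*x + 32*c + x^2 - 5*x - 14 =-18*c^2 + 18*c + x^2 + x*(7*c - 9)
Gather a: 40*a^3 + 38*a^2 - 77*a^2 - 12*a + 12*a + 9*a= 40*a^3 - 39*a^2 + 9*a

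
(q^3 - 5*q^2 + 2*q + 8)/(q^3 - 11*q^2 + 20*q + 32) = (q - 2)/(q - 8)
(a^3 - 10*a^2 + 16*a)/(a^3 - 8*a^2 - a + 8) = a*(a - 2)/(a^2 - 1)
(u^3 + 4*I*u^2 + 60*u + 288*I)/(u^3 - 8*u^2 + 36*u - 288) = (u^2 - 2*I*u + 48)/(u^2 + u*(-8 - 6*I) + 48*I)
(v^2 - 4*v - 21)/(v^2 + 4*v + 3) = (v - 7)/(v + 1)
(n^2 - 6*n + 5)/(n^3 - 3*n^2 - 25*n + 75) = (n - 1)/(n^2 + 2*n - 15)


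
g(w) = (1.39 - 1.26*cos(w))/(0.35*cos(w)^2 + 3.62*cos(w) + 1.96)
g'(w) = (1.39 - 1.26*cos(w))*(0.7*sin(w)*cos(w) + 3.62*sin(w))/(0.35*cos(w)^2 + 3.62*cos(w) + 1.96)^2 + 1.26*sin(w)/(0.35*cos(w)^2 + 3.62*cos(w) + 1.96)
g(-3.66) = -2.70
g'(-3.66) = 3.70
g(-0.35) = 0.04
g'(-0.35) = -0.09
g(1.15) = 0.25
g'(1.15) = 0.58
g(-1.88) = 1.99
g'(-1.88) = -8.60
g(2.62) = -2.71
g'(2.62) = 3.76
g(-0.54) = 0.06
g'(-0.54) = -0.15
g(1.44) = 0.50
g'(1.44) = 1.27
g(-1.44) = 0.50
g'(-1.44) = -1.27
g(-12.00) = 0.06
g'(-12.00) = 0.16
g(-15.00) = -3.99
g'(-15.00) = -12.24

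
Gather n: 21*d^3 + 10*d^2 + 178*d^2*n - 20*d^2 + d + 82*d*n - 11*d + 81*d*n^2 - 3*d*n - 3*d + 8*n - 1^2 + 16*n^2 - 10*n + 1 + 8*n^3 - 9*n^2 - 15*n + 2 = 21*d^3 - 10*d^2 - 13*d + 8*n^3 + n^2*(81*d + 7) + n*(178*d^2 + 79*d - 17) + 2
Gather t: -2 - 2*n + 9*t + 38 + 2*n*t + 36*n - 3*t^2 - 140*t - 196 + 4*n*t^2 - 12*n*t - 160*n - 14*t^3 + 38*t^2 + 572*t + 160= -126*n - 14*t^3 + t^2*(4*n + 35) + t*(441 - 10*n)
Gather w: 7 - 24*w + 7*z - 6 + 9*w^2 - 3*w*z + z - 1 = 9*w^2 + w*(-3*z - 24) + 8*z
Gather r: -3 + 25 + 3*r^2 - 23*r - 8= 3*r^2 - 23*r + 14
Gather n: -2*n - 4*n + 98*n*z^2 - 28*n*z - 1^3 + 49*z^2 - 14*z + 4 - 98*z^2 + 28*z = n*(98*z^2 - 28*z - 6) - 49*z^2 + 14*z + 3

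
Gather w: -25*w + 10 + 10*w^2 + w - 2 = 10*w^2 - 24*w + 8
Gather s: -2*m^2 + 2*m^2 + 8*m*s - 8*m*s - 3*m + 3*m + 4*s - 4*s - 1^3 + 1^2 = 0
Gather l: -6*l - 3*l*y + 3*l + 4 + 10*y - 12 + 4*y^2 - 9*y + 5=l*(-3*y - 3) + 4*y^2 + y - 3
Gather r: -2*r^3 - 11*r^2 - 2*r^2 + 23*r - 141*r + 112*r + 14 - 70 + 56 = -2*r^3 - 13*r^2 - 6*r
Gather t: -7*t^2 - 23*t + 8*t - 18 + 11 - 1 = -7*t^2 - 15*t - 8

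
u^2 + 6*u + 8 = (u + 2)*(u + 4)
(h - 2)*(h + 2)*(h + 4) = h^3 + 4*h^2 - 4*h - 16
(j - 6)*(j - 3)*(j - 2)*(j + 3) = j^4 - 8*j^3 + 3*j^2 + 72*j - 108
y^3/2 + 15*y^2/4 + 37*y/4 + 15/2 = (y/2 + 1)*(y + 5/2)*(y + 3)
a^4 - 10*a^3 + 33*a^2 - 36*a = a*(a - 4)*(a - 3)^2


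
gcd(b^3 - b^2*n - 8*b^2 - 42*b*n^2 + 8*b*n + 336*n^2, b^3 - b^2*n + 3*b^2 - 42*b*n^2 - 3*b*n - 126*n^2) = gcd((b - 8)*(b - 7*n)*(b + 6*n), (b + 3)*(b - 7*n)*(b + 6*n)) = b^2 - b*n - 42*n^2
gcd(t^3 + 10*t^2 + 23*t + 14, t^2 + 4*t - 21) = t + 7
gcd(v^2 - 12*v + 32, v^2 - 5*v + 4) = v - 4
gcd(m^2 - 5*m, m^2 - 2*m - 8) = 1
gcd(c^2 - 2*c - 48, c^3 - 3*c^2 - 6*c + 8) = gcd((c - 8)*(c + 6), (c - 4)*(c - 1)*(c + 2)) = 1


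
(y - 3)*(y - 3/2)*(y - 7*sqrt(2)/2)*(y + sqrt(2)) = y^4 - 9*y^3/2 - 5*sqrt(2)*y^3/2 - 5*y^2/2 + 45*sqrt(2)*y^2/4 - 45*sqrt(2)*y/4 + 63*y/2 - 63/2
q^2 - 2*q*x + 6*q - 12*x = (q + 6)*(q - 2*x)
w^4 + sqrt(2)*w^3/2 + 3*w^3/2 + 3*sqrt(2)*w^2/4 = w^2*(w + 3/2)*(w + sqrt(2)/2)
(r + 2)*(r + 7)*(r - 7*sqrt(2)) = r^3 - 7*sqrt(2)*r^2 + 9*r^2 - 63*sqrt(2)*r + 14*r - 98*sqrt(2)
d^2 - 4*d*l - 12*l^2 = (d - 6*l)*(d + 2*l)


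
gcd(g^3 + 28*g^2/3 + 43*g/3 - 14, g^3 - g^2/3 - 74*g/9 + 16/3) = g^2 + 7*g/3 - 2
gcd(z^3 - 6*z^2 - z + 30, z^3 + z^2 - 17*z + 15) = z - 3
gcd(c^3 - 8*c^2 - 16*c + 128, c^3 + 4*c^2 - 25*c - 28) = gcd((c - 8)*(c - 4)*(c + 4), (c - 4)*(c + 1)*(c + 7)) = c - 4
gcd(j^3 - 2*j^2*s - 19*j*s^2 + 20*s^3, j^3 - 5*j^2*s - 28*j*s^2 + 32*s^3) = -j^2 - 3*j*s + 4*s^2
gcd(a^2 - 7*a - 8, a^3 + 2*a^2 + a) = a + 1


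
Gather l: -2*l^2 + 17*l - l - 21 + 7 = -2*l^2 + 16*l - 14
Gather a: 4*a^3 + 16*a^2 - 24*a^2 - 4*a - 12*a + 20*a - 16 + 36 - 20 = 4*a^3 - 8*a^2 + 4*a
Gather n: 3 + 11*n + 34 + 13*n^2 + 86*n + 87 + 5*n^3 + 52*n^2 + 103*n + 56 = 5*n^3 + 65*n^2 + 200*n + 180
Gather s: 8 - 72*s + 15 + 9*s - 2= 21 - 63*s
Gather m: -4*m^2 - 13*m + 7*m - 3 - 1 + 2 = -4*m^2 - 6*m - 2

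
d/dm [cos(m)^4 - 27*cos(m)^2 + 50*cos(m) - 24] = 2*(-2*cos(m)^3 + 27*cos(m) - 25)*sin(m)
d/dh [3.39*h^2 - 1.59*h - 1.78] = 6.78*h - 1.59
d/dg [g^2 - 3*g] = 2*g - 3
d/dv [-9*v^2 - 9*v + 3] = -18*v - 9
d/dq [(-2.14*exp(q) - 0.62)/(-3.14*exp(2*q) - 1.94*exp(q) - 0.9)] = (-6.7196*exp(2*q) - 3.8936*exp(q) + 0.7232)*exp(q)/(9.8596*exp(4*q) + 12.1832*exp(3*q) + 9.4156*exp(2*q) + 3.492*exp(q) + 0.81)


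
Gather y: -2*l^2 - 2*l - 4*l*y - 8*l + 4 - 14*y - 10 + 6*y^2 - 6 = -2*l^2 - 10*l + 6*y^2 + y*(-4*l - 14) - 12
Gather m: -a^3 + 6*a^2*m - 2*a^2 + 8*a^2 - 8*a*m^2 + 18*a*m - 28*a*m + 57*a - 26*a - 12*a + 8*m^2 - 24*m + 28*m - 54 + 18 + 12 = -a^3 + 6*a^2 + 19*a + m^2*(8 - 8*a) + m*(6*a^2 - 10*a + 4) - 24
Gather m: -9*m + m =-8*m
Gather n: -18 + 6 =-12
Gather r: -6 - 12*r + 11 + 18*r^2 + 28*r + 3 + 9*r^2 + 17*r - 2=27*r^2 + 33*r + 6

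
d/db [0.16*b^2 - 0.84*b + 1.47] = 0.32*b - 0.84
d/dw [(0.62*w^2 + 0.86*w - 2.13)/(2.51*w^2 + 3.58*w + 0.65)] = (0.0610000000000008*w^2 + 11.4986*w + 8.1844)/(6.3001*w^4 + 17.9716*w^3 + 16.0794*w^2 + 4.654*w + 0.4225)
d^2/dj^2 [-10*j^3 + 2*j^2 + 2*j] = 4 - 60*j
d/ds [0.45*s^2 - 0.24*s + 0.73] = 0.9*s - 0.24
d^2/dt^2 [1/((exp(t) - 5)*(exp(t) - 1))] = (4*exp(3*t) - 18*exp(2*t) + 16*exp(t) + 30)*exp(t)/(exp(6*t) - 18*exp(5*t) + 123*exp(4*t) - 396*exp(3*t) + 615*exp(2*t) - 450*exp(t) + 125)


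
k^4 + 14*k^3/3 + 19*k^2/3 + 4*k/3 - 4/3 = (k - 1/3)*(k + 1)*(k + 2)^2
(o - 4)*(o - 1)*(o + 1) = o^3 - 4*o^2 - o + 4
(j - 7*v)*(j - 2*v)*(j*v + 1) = j^3*v - 9*j^2*v^2 + j^2 + 14*j*v^3 - 9*j*v + 14*v^2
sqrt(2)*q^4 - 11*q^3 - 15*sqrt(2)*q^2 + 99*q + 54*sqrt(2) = (q - 3)*(q + 3)*(q - 6*sqrt(2))*(sqrt(2)*q + 1)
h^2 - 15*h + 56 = (h - 8)*(h - 7)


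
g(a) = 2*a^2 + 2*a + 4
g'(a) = 4*a + 2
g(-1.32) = 4.84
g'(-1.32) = -3.28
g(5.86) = 84.40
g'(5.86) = 25.44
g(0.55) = 5.70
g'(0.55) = 4.20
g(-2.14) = 8.88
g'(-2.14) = -6.56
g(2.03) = 16.30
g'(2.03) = 10.12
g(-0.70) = 3.58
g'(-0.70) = -0.80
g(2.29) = 19.07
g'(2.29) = 11.16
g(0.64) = 6.10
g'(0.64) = 4.56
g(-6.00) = 64.00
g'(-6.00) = -22.00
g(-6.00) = 64.00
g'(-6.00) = -22.00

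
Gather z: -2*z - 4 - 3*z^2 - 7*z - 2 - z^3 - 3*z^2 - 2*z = -z^3 - 6*z^2 - 11*z - 6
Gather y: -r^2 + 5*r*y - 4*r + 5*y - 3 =-r^2 - 4*r + y*(5*r + 5) - 3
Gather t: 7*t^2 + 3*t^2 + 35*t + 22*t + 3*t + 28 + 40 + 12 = 10*t^2 + 60*t + 80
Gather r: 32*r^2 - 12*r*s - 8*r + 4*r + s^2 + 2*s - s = 32*r^2 + r*(-12*s - 4) + s^2 + s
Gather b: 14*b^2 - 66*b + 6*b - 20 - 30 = 14*b^2 - 60*b - 50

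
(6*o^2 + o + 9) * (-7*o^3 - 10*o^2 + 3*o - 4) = -42*o^5 - 67*o^4 - 55*o^3 - 111*o^2 + 23*o - 36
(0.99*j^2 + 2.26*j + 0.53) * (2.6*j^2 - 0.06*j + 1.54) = 2.574*j^4 + 5.8166*j^3 + 2.767*j^2 + 3.4486*j + 0.8162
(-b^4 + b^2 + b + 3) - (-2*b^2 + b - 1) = -b^4 + 3*b^2 + 4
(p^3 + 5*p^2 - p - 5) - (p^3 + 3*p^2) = 2*p^2 - p - 5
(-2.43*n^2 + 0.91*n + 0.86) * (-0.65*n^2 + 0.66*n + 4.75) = 1.5795*n^4 - 2.1953*n^3 - 11.5009*n^2 + 4.8901*n + 4.085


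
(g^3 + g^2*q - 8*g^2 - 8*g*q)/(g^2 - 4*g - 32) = g*(g + q)/(g + 4)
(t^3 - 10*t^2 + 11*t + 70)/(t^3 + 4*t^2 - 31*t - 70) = (t - 7)/(t + 7)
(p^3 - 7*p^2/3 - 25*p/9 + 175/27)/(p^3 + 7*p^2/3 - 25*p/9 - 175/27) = (3*p - 7)/(3*p + 7)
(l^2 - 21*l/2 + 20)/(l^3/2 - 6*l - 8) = (-2*l^2 + 21*l - 40)/(-l^3 + 12*l + 16)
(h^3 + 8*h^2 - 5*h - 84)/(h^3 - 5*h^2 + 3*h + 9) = (h^2 + 11*h + 28)/(h^2 - 2*h - 3)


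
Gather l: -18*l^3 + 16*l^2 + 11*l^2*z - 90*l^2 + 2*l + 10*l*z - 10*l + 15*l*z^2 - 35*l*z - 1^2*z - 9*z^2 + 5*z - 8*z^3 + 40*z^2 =-18*l^3 + l^2*(11*z - 74) + l*(15*z^2 - 25*z - 8) - 8*z^3 + 31*z^2 + 4*z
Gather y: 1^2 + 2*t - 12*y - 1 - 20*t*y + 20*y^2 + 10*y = 2*t + 20*y^2 + y*(-20*t - 2)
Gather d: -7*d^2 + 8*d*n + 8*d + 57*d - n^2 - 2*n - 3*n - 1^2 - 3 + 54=-7*d^2 + d*(8*n + 65) - n^2 - 5*n + 50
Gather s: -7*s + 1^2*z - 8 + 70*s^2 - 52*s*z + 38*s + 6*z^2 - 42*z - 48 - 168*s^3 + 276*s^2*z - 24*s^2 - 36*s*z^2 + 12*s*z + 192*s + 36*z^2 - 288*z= -168*s^3 + s^2*(276*z + 46) + s*(-36*z^2 - 40*z + 223) + 42*z^2 - 329*z - 56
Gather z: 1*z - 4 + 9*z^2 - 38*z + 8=9*z^2 - 37*z + 4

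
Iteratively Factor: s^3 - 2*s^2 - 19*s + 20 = (s - 1)*(s^2 - s - 20) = (s - 1)*(s + 4)*(s - 5)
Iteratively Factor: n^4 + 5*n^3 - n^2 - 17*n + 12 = (n - 1)*(n^3 + 6*n^2 + 5*n - 12) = (n - 1)^2*(n^2 + 7*n + 12) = (n - 1)^2*(n + 3)*(n + 4)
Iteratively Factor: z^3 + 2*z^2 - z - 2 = (z + 2)*(z^2 - 1) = (z + 1)*(z + 2)*(z - 1)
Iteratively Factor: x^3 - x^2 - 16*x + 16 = (x - 1)*(x^2 - 16) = (x - 1)*(x + 4)*(x - 4)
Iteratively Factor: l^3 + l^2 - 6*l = (l)*(l^2 + l - 6) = l*(l + 3)*(l - 2)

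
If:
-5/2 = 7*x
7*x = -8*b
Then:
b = 5/16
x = -5/14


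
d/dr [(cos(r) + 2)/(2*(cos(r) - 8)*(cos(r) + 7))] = (cos(r)^2 + 4*cos(r) + 54)*sin(r)/(2*(cos(r) - 8)^2*(cos(r) + 7)^2)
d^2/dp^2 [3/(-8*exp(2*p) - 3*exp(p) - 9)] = 3*(-2*(16*exp(p) + 3)^2*exp(p) + (32*exp(p) + 3)*(8*exp(2*p) + 3*exp(p) + 9))*exp(p)/(8*exp(2*p) + 3*exp(p) + 9)^3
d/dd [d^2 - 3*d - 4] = 2*d - 3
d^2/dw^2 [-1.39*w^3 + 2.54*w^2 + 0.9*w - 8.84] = 5.08 - 8.34*w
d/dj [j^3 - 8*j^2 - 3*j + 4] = 3*j^2 - 16*j - 3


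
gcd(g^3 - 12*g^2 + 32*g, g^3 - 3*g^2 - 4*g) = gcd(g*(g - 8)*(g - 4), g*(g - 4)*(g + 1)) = g^2 - 4*g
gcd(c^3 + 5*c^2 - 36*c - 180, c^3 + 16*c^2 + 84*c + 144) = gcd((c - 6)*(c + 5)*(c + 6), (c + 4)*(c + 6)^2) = c + 6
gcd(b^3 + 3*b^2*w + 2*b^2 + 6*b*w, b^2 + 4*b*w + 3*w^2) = b + 3*w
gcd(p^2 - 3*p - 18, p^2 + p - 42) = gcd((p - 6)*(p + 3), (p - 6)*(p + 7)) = p - 6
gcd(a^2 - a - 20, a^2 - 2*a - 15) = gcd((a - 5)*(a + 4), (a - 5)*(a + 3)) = a - 5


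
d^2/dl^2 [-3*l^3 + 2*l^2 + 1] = 4 - 18*l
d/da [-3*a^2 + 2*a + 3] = 2 - 6*a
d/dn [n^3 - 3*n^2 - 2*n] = 3*n^2 - 6*n - 2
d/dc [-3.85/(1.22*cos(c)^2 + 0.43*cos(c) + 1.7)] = -(9.394*cos(c) + 1.6555)*sin(c)/(1.22*cos(c)^2 + 0.43*cos(c) + 1.7)^2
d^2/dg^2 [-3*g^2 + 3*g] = -6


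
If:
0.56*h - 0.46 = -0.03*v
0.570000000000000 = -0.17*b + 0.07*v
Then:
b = 0.411764705882353*v - 3.35294117647059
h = 0.821428571428571 - 0.0535714285714286*v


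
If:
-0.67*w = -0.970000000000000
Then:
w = 1.45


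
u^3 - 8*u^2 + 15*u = u*(u - 5)*(u - 3)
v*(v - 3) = v^2 - 3*v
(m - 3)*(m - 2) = m^2 - 5*m + 6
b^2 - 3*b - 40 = (b - 8)*(b + 5)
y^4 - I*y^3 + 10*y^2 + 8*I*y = y*(y - 4*I)*(y + I)*(y + 2*I)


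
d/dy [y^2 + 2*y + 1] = 2*y + 2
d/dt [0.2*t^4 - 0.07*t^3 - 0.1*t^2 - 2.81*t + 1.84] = 0.8*t^3 - 0.21*t^2 - 0.2*t - 2.81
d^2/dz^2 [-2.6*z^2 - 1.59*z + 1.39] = -5.20000000000000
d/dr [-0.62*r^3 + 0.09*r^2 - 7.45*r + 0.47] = -1.86*r^2 + 0.18*r - 7.45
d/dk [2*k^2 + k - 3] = 4*k + 1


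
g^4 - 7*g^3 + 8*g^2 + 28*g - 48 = (g - 4)*(g - 3)*(g - 2)*(g + 2)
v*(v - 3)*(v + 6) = v^3 + 3*v^2 - 18*v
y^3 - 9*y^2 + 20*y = y*(y - 5)*(y - 4)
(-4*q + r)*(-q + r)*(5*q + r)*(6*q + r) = 120*q^4 - 106*q^3*r - 21*q^2*r^2 + 6*q*r^3 + r^4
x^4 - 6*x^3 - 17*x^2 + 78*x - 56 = (x - 7)*(x - 2)*(x - 1)*(x + 4)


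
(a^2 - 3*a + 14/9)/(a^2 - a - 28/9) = (3*a - 2)/(3*a + 4)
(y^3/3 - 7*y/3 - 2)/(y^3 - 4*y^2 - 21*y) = (-y^3 + 7*y + 6)/(3*y*(-y^2 + 4*y + 21))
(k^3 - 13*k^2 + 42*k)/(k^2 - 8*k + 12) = k*(k - 7)/(k - 2)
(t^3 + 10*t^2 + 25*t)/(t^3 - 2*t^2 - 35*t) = (t + 5)/(t - 7)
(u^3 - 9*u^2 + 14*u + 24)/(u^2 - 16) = (u^2 - 5*u - 6)/(u + 4)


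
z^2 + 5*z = z*(z + 5)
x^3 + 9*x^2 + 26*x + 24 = (x + 2)*(x + 3)*(x + 4)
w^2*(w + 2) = w^3 + 2*w^2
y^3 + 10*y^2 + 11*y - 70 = (y - 2)*(y + 5)*(y + 7)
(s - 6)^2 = s^2 - 12*s + 36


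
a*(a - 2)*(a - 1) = a^3 - 3*a^2 + 2*a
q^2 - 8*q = q*(q - 8)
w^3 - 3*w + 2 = (w - 1)^2*(w + 2)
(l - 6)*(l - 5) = l^2 - 11*l + 30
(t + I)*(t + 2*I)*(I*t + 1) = I*t^3 - 2*t^2 + I*t - 2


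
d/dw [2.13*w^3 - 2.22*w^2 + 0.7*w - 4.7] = 6.39*w^2 - 4.44*w + 0.7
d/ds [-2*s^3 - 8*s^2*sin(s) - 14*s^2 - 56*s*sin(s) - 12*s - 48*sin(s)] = -8*s^2*cos(s) - 6*s^2 - 16*s*sin(s) - 56*s*cos(s) - 28*s - 56*sin(s) - 48*cos(s) - 12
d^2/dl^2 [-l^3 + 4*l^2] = 8 - 6*l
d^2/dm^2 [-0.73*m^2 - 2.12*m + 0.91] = -1.46000000000000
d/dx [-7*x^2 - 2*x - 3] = -14*x - 2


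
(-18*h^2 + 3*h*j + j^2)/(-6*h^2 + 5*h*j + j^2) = (3*h - j)/(h - j)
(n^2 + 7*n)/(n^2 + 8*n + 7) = n/(n + 1)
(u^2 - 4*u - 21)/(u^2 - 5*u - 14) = (u + 3)/(u + 2)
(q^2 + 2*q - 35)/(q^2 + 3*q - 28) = (q - 5)/(q - 4)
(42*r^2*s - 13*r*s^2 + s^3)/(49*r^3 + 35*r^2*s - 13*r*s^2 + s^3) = s*(6*r - s)/(7*r^2 + 6*r*s - s^2)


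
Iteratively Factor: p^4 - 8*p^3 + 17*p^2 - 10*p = (p - 5)*(p^3 - 3*p^2 + 2*p) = (p - 5)*(p - 1)*(p^2 - 2*p) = p*(p - 5)*(p - 1)*(p - 2)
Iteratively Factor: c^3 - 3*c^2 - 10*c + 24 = (c - 4)*(c^2 + c - 6) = (c - 4)*(c + 3)*(c - 2)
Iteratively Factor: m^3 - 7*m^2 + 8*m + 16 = (m - 4)*(m^2 - 3*m - 4) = (m - 4)^2*(m + 1)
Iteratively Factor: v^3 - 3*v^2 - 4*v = (v - 4)*(v^2 + v) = (v - 4)*(v + 1)*(v)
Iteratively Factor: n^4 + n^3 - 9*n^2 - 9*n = (n)*(n^3 + n^2 - 9*n - 9) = n*(n + 1)*(n^2 - 9) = n*(n + 1)*(n + 3)*(n - 3)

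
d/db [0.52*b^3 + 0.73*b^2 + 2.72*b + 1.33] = 1.56*b^2 + 1.46*b + 2.72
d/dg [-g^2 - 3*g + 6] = -2*g - 3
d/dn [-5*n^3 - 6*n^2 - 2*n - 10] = -15*n^2 - 12*n - 2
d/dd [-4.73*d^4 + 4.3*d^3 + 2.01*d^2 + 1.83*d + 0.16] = -18.92*d^3 + 12.9*d^2 + 4.02*d + 1.83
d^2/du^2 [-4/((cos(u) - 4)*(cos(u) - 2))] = 4*(4*sin(u)^4 - 6*sin(u)^2 + 141*cos(u)/2 - 9*cos(3*u)/2 - 54)/((cos(u) - 4)^3*(cos(u) - 2)^3)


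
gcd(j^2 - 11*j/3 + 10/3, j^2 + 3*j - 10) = j - 2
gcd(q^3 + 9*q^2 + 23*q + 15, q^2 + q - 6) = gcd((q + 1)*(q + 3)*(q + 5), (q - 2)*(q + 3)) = q + 3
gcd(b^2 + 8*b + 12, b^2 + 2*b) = b + 2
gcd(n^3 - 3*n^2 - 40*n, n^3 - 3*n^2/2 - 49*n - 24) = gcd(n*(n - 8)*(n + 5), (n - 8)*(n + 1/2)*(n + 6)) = n - 8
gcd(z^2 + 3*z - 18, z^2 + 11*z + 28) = 1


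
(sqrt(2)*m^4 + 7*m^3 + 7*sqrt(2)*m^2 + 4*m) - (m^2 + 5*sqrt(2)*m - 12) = sqrt(2)*m^4 + 7*m^3 - m^2 + 7*sqrt(2)*m^2 - 5*sqrt(2)*m + 4*m + 12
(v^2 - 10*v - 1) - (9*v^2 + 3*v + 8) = -8*v^2 - 13*v - 9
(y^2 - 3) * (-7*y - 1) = -7*y^3 - y^2 + 21*y + 3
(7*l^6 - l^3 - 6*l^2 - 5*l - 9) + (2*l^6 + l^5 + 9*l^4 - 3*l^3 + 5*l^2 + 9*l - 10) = 9*l^6 + l^5 + 9*l^4 - 4*l^3 - l^2 + 4*l - 19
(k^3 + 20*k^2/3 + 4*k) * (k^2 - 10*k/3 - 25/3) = k^5 + 10*k^4/3 - 239*k^3/9 - 620*k^2/9 - 100*k/3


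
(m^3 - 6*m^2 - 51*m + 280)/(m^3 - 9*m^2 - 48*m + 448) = (m - 5)/(m - 8)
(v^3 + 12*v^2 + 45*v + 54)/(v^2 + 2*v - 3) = (v^2 + 9*v + 18)/(v - 1)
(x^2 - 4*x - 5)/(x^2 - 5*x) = (x + 1)/x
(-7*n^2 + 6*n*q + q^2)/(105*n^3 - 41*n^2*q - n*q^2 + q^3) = (-n + q)/(15*n^2 - 8*n*q + q^2)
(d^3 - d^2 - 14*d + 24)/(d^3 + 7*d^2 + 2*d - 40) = (d - 3)/(d + 5)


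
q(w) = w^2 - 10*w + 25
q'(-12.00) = -34.00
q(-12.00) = 289.00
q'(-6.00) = -22.00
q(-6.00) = 121.00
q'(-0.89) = -11.78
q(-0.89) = 34.69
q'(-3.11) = -16.22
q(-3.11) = 65.77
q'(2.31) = -5.38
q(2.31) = 7.24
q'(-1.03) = -12.06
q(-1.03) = 36.36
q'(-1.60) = -13.20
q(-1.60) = 43.56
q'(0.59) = -8.82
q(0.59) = 19.45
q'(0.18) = -9.64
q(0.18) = 23.23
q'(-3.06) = -16.12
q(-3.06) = 64.96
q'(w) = 2*w - 10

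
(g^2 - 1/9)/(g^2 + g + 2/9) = (3*g - 1)/(3*g + 2)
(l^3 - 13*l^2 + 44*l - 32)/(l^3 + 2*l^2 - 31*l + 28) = (l - 8)/(l + 7)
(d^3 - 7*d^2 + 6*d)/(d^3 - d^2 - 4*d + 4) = d*(d - 6)/(d^2 - 4)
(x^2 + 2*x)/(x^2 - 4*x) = (x + 2)/(x - 4)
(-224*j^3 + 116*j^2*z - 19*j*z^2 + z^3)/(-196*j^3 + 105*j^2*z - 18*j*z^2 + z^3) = (-8*j + z)/(-7*j + z)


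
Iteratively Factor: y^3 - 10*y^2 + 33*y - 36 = (y - 4)*(y^2 - 6*y + 9) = (y - 4)*(y - 3)*(y - 3)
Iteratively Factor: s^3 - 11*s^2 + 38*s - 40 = (s - 4)*(s^2 - 7*s + 10) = (s - 4)*(s - 2)*(s - 5)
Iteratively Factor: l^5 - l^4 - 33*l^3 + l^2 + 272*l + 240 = (l - 4)*(l^4 + 3*l^3 - 21*l^2 - 83*l - 60) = (l - 5)*(l - 4)*(l^3 + 8*l^2 + 19*l + 12) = (l - 5)*(l - 4)*(l + 1)*(l^2 + 7*l + 12) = (l - 5)*(l - 4)*(l + 1)*(l + 3)*(l + 4)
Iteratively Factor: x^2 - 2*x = (x - 2)*(x)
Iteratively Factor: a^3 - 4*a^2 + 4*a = (a)*(a^2 - 4*a + 4) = a*(a - 2)*(a - 2)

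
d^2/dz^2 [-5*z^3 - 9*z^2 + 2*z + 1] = -30*z - 18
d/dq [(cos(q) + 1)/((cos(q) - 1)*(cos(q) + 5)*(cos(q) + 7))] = 2*(cos(q)^3 + 7*cos(q)^2 + 11*cos(q) + 29)*sin(q)/((cos(q) - 1)^2*(cos(q) + 5)^2*(cos(q) + 7)^2)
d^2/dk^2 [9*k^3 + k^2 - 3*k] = 54*k + 2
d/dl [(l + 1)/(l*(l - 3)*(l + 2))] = 2*(-l^3 - l^2 + l + 3)/(l^2*(l^4 - 2*l^3 - 11*l^2 + 12*l + 36))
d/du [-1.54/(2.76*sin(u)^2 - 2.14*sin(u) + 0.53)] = (8.5008*sin(u) - 3.2956)*cos(u)/(2.76*sin(u)^2 - 2.14*sin(u) + 0.53)^2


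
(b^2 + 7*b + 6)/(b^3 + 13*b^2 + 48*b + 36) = 1/(b + 6)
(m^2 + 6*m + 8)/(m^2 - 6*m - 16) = (m + 4)/(m - 8)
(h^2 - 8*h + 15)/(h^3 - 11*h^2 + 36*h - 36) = (h - 5)/(h^2 - 8*h + 12)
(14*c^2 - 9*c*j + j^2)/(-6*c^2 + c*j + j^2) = (-7*c + j)/(3*c + j)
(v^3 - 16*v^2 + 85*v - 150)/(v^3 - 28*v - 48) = (v^2 - 10*v + 25)/(v^2 + 6*v + 8)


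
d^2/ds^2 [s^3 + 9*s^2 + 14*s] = 6*s + 18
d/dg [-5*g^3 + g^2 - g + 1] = -15*g^2 + 2*g - 1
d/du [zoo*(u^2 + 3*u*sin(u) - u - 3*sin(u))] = zoo*(u*cos(u) + u + sin(u + pi/4) + 1)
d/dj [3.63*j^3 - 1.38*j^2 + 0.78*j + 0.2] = 10.89*j^2 - 2.76*j + 0.78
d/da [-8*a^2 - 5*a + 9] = -16*a - 5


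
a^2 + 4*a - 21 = (a - 3)*(a + 7)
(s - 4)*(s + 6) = s^2 + 2*s - 24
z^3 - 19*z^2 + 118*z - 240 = (z - 8)*(z - 6)*(z - 5)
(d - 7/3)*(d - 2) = d^2 - 13*d/3 + 14/3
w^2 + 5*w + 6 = (w + 2)*(w + 3)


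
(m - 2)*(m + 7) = m^2 + 5*m - 14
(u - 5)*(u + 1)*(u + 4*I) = u^3 - 4*u^2 + 4*I*u^2 - 5*u - 16*I*u - 20*I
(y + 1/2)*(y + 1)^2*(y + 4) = y^4 + 13*y^3/2 + 12*y^2 + 17*y/2 + 2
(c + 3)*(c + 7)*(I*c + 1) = I*c^3 + c^2 + 10*I*c^2 + 10*c + 21*I*c + 21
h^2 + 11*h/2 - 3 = (h - 1/2)*(h + 6)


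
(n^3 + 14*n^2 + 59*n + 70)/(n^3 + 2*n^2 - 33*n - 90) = (n^2 + 9*n + 14)/(n^2 - 3*n - 18)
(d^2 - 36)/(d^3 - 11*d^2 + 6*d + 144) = (d + 6)/(d^2 - 5*d - 24)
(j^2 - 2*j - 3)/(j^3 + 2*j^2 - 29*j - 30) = (j - 3)/(j^2 + j - 30)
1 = 1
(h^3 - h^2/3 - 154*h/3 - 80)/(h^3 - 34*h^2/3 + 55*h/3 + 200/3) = (h + 6)/(h - 5)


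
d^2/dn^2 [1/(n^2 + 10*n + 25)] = 6/(n^4 + 20*n^3 + 150*n^2 + 500*n + 625)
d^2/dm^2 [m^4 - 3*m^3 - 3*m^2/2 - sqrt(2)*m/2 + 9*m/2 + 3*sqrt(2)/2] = 12*m^2 - 18*m - 3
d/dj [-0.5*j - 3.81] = -0.500000000000000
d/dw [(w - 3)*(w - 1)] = 2*w - 4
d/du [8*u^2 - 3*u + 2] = 16*u - 3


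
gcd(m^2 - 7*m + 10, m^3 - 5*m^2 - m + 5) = m - 5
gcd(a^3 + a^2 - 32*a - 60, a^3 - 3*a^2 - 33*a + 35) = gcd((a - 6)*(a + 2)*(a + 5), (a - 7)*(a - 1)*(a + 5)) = a + 5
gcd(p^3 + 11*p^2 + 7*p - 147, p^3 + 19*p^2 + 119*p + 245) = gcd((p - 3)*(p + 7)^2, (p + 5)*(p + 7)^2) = p^2 + 14*p + 49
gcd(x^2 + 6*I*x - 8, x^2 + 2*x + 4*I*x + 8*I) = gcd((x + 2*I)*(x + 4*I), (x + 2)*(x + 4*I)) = x + 4*I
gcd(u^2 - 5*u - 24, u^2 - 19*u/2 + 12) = u - 8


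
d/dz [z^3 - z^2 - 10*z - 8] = 3*z^2 - 2*z - 10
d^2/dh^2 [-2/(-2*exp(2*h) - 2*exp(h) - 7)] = 4*(4*(2*exp(h) + 1)^2*exp(h) - (4*exp(h) + 1)*(2*exp(2*h) + 2*exp(h) + 7))*exp(h)/(2*exp(2*h) + 2*exp(h) + 7)^3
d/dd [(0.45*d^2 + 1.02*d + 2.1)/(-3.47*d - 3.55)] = (-1.5615*d^2 - 3.195*d + 3.666)/(12.0409*d^2 + 24.637*d + 12.6025)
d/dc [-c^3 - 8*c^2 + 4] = c*(-3*c - 16)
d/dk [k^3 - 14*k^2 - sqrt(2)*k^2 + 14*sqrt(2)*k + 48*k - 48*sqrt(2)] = 3*k^2 - 28*k - 2*sqrt(2)*k + 14*sqrt(2) + 48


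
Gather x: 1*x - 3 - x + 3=0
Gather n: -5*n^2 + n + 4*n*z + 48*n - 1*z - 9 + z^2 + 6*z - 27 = -5*n^2 + n*(4*z + 49) + z^2 + 5*z - 36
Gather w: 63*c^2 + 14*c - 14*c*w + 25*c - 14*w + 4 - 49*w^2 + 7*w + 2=63*c^2 + 39*c - 49*w^2 + w*(-14*c - 7) + 6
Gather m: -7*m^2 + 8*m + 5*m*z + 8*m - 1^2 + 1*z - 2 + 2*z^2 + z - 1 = -7*m^2 + m*(5*z + 16) + 2*z^2 + 2*z - 4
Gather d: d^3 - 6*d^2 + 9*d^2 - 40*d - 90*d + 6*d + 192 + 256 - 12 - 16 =d^3 + 3*d^2 - 124*d + 420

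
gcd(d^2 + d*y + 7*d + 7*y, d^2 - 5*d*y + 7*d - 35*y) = d + 7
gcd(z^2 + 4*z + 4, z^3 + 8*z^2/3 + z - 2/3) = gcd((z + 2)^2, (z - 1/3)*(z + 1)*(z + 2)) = z + 2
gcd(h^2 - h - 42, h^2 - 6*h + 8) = 1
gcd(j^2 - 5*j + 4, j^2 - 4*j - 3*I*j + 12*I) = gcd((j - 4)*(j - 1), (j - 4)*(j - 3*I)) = j - 4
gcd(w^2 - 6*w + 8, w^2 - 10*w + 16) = w - 2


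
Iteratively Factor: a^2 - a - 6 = (a - 3)*(a + 2)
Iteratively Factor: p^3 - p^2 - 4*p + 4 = (p - 2)*(p^2 + p - 2) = (p - 2)*(p - 1)*(p + 2)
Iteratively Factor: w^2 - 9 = (w + 3)*(w - 3)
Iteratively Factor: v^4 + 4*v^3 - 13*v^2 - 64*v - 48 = (v + 1)*(v^3 + 3*v^2 - 16*v - 48) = (v - 4)*(v + 1)*(v^2 + 7*v + 12) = (v - 4)*(v + 1)*(v + 3)*(v + 4)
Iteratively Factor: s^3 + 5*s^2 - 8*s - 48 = (s + 4)*(s^2 + s - 12) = (s - 3)*(s + 4)*(s + 4)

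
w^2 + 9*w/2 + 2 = (w + 1/2)*(w + 4)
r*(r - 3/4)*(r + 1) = r^3 + r^2/4 - 3*r/4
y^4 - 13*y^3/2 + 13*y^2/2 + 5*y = y*(y - 5)*(y - 2)*(y + 1/2)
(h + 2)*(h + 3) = h^2 + 5*h + 6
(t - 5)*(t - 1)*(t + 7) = t^3 + t^2 - 37*t + 35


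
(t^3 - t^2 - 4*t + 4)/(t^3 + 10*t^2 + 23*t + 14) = (t^2 - 3*t + 2)/(t^2 + 8*t + 7)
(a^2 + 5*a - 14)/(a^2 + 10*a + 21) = (a - 2)/(a + 3)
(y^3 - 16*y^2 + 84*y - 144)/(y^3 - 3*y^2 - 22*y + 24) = (y^2 - 10*y + 24)/(y^2 + 3*y - 4)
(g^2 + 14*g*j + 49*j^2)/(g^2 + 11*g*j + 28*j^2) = (g + 7*j)/(g + 4*j)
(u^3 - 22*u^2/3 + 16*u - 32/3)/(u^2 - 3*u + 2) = (3*u^2 - 16*u + 16)/(3*(u - 1))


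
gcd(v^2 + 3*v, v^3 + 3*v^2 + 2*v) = v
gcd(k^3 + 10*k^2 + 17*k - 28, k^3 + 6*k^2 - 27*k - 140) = k^2 + 11*k + 28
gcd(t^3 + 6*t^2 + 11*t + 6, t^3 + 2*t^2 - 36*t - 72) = t + 2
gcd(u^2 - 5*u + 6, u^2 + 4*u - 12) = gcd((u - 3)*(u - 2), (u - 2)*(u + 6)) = u - 2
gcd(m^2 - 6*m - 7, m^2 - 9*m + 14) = m - 7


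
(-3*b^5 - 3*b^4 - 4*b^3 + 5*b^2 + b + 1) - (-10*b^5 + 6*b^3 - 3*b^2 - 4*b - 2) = 7*b^5 - 3*b^4 - 10*b^3 + 8*b^2 + 5*b + 3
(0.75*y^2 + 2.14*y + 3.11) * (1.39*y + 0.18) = 1.0425*y^3 + 3.1096*y^2 + 4.7081*y + 0.5598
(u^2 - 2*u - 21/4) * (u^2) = u^4 - 2*u^3 - 21*u^2/4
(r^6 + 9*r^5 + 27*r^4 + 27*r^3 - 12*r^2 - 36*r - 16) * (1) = r^6 + 9*r^5 + 27*r^4 + 27*r^3 - 12*r^2 - 36*r - 16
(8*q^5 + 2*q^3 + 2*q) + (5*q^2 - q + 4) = 8*q^5 + 2*q^3 + 5*q^2 + q + 4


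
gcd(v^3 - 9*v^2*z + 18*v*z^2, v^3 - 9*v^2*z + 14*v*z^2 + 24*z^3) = -v + 6*z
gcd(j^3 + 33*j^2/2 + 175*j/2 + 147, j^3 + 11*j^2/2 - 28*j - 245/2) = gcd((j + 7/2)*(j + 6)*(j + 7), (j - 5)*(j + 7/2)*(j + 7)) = j^2 + 21*j/2 + 49/2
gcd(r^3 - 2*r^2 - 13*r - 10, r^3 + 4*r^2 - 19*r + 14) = 1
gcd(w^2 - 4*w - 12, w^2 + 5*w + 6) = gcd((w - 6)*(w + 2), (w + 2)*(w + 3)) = w + 2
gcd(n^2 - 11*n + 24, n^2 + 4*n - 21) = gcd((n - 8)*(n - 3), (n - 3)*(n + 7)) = n - 3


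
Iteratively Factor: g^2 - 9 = (g - 3)*(g + 3)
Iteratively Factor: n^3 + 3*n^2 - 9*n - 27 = (n + 3)*(n^2 - 9) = (n - 3)*(n + 3)*(n + 3)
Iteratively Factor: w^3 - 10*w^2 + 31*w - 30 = (w - 3)*(w^2 - 7*w + 10) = (w - 5)*(w - 3)*(w - 2)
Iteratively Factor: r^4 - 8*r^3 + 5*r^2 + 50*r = (r - 5)*(r^3 - 3*r^2 - 10*r) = (r - 5)^2*(r^2 + 2*r) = r*(r - 5)^2*(r + 2)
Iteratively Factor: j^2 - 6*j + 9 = (j - 3)*(j - 3)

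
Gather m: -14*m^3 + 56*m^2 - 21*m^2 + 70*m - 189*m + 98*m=-14*m^3 + 35*m^2 - 21*m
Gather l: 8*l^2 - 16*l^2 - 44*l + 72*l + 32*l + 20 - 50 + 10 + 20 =-8*l^2 + 60*l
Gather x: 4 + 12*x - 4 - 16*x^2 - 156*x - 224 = -16*x^2 - 144*x - 224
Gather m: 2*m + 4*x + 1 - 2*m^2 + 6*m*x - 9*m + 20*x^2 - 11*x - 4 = -2*m^2 + m*(6*x - 7) + 20*x^2 - 7*x - 3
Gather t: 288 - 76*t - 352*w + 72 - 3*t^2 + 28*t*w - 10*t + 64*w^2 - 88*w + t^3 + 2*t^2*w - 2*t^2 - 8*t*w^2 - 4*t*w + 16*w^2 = t^3 + t^2*(2*w - 5) + t*(-8*w^2 + 24*w - 86) + 80*w^2 - 440*w + 360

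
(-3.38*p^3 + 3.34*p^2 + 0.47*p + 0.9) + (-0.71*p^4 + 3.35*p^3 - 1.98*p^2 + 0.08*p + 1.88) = -0.71*p^4 - 0.0299999999999998*p^3 + 1.36*p^2 + 0.55*p + 2.78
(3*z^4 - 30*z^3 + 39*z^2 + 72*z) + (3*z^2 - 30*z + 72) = 3*z^4 - 30*z^3 + 42*z^2 + 42*z + 72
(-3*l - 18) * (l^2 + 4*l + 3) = -3*l^3 - 30*l^2 - 81*l - 54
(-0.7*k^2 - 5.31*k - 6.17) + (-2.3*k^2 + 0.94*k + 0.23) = -3.0*k^2 - 4.37*k - 5.94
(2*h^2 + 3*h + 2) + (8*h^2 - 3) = 10*h^2 + 3*h - 1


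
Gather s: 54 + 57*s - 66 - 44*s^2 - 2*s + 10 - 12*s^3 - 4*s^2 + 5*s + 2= -12*s^3 - 48*s^2 + 60*s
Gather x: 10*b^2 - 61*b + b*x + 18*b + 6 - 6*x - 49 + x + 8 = 10*b^2 - 43*b + x*(b - 5) - 35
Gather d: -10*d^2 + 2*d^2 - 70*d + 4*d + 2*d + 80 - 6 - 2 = -8*d^2 - 64*d + 72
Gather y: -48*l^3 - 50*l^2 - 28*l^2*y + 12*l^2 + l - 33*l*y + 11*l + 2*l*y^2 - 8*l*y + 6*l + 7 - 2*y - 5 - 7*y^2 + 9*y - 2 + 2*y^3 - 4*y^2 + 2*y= -48*l^3 - 38*l^2 + 18*l + 2*y^3 + y^2*(2*l - 11) + y*(-28*l^2 - 41*l + 9)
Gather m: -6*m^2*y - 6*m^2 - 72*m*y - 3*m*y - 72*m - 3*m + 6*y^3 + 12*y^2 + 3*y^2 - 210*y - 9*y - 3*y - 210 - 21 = m^2*(-6*y - 6) + m*(-75*y - 75) + 6*y^3 + 15*y^2 - 222*y - 231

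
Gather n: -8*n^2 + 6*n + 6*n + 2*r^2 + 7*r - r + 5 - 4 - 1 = -8*n^2 + 12*n + 2*r^2 + 6*r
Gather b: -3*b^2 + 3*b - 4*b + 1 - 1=-3*b^2 - b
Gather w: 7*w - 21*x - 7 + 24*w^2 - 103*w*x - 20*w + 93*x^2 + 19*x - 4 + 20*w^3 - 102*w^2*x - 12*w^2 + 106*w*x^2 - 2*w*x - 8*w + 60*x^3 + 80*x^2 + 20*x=20*w^3 + w^2*(12 - 102*x) + w*(106*x^2 - 105*x - 21) + 60*x^3 + 173*x^2 + 18*x - 11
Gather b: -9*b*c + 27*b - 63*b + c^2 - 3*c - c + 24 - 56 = b*(-9*c - 36) + c^2 - 4*c - 32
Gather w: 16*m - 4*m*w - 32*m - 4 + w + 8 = -16*m + w*(1 - 4*m) + 4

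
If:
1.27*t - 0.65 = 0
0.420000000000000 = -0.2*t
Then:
No Solution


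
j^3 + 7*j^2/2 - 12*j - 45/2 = (j - 3)*(j + 3/2)*(j + 5)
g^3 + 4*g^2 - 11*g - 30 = (g - 3)*(g + 2)*(g + 5)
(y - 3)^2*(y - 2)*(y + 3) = y^4 - 5*y^3 - 3*y^2 + 45*y - 54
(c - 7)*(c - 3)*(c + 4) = c^3 - 6*c^2 - 19*c + 84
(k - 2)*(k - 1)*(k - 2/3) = k^3 - 11*k^2/3 + 4*k - 4/3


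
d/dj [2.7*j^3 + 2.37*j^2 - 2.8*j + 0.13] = 8.1*j^2 + 4.74*j - 2.8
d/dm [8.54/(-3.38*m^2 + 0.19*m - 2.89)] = (57.7304*m - 1.6226)/(3.38*m^2 - 0.19*m + 2.89)^2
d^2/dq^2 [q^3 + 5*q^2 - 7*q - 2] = 6*q + 10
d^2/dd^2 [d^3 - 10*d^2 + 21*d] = 6*d - 20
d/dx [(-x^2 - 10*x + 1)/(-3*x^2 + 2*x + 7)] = 8*(-4*x^2 - x - 9)/(9*x^4 - 12*x^3 - 38*x^2 + 28*x + 49)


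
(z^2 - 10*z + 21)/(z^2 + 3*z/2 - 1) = 2*(z^2 - 10*z + 21)/(2*z^2 + 3*z - 2)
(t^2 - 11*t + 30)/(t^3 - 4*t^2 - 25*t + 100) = (t - 6)/(t^2 + t - 20)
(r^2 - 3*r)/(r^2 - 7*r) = (r - 3)/(r - 7)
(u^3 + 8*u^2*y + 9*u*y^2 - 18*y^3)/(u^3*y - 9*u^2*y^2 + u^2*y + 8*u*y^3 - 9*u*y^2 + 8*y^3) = (-u^2 - 9*u*y - 18*y^2)/(y*(-u^2 + 8*u*y - u + 8*y))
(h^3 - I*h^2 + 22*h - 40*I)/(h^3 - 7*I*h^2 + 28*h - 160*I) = (h - 2*I)/(h - 8*I)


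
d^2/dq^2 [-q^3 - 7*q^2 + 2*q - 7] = -6*q - 14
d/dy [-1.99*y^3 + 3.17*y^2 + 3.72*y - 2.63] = -5.97*y^2 + 6.34*y + 3.72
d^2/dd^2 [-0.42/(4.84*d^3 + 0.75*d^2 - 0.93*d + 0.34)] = ((12.1968*d + 0.63)*(4.84*d^3 + 0.75*d^2 - 0.93*d + 0.34) - 0.42*(14.52*d^2 + 1.5*d - 0.93)*(29.04*d^2 + 3.0*d - 1.86))/(4.84*d^3 + 0.75*d^2 - 0.93*d + 0.34)^3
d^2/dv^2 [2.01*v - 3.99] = 0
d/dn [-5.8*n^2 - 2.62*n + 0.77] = -11.6*n - 2.62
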